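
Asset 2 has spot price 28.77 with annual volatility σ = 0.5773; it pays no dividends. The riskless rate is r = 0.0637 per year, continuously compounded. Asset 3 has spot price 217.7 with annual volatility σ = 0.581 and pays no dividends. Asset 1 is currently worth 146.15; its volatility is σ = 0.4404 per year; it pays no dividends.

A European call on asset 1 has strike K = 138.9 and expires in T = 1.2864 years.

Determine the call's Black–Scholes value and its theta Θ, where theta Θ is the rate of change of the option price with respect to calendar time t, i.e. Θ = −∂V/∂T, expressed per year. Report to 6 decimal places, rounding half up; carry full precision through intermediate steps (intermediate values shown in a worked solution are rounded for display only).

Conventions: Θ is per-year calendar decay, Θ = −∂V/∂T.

σ√T = 0.4404·√1.2864 = 0.499500
d₁ = (ln(S/K) + (r+σ²/2)T) / (σ√T) = (ln(146.15/138.9) + (0.0637+0.4404²/2)·1.2864) / 0.499500 = (0.050879 + 0.206694) / 0.499500 = 0.515662
d₂ = d₁ − σ√T = 0.515662 − 0.499500 = 0.016162
e^{−rT} = 0.921324
N(d₁) = 0.696955,  N(d₂) = 0.506447
Call price V = S·N(d₁) − K·e^{−rT}·N(d₂) = 101.859925 − 64.811028 = 37.048897
φ(d₁) = (1/√(2π))·e^{−d₁²/2} = 0.349276
Θ = −S·φ(d₁)·σ/(2√T) − r·K·e^{−rT}·N(d₂) = −9.910537 − 4.128462 = -14.039000

price = 37.048897
Θ = -14.039000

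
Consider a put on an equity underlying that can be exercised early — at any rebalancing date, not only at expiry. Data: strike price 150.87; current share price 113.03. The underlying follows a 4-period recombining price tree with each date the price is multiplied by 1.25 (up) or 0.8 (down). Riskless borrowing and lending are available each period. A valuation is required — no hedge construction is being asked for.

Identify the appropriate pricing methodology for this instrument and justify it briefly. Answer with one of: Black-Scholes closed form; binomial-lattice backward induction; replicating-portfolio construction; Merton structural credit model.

framework: binomial-lattice backward induction

Key observation: the put (strike 150.87 on spot 113.03) is American-style on a 4-step discrete price model, so the early-exercise decision at every node requires stepwise backward valuation — a closed form cannot price the exercise right.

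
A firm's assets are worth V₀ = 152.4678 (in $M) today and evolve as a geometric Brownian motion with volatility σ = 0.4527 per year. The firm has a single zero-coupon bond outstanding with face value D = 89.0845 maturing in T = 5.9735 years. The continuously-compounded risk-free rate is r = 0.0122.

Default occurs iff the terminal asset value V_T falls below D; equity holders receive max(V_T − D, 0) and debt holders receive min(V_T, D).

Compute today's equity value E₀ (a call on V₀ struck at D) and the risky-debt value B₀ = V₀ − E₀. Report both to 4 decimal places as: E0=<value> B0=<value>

E0=90.5844 B0=61.8834

Apply the equity-as-call identities (strike 89.0845, horizon 5.9735 years):
d₁ = [ln(V₀/D) + (r + σ²/2)T] / (σ√T)
   = [ln(152.4678/89.0845) + (0.0122 + 0.5·0.4527²)·5.9735] / (0.4527·√5.9735)
   = [0.537368 + 0.684973] / 1.106433 = 1.104759
d₂ = d₁ − σ√T = 1.104759 − 1.106433 = -0.001674
N(d₁) = 0.865368,  N(d₂) = 0.499332,  e^(−rT) = 0.929715
E₀ = V₀·N(d₁) − D·e^(−rT)·N(d₂)
   = 152.4678·0.865368 − 89.0845·0.929715·0.499332 = 90.584430
B₀ = V₀ − E₀ = 152.4678 − 90.584430 = 61.883370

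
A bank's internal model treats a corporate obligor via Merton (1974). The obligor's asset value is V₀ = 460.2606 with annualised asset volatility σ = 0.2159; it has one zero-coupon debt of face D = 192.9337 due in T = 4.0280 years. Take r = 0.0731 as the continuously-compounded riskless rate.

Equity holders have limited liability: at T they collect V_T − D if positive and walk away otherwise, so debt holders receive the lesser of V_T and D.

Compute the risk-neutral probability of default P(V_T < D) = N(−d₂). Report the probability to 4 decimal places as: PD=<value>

Equity is a call on the firm's assets struck at D = 192.9337:
d₁ = [ln(V₀/D) + (r + σ²/2)T] / (σ√T)
   = [ln(460.2606/192.9337) + (0.0731 + 0.5·0.2159²)·4.0280] / (0.2159·√4.0280)
   = [0.869446 + 0.388325] / 0.433309 = 2.902714
d₂ = d₁ − σ√T = 2.902714 − 0.433309 = 2.469406
risk-neutral PD = N(−d₂) = N(-2.469406) = 0.006767

PD=0.0068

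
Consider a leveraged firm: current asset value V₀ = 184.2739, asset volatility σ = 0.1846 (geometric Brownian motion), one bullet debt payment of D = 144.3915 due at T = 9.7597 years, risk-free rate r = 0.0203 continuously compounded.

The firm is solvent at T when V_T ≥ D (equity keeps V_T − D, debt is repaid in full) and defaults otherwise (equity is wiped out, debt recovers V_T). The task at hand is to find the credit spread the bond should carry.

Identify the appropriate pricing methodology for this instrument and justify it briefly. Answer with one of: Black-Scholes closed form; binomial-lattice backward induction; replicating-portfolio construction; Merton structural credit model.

Key observation: the data describe a firm's assets (V₀ = 184.2739, GBM) and a single zero-coupon debt of face 144.3915, so credit quantities follow from equity-as-call in the structural model.

framework: Merton structural credit model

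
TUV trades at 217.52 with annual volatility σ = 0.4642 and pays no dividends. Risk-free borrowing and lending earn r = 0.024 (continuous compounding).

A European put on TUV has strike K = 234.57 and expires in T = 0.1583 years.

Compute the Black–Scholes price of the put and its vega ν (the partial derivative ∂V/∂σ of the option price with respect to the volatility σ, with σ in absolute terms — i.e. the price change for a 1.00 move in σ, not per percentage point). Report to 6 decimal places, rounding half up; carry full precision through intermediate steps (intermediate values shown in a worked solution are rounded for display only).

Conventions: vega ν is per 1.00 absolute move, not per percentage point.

price = 25.909081
ν = 33.049567

σ√T = 0.4642·√0.1583 = 0.184691
d₁ = (ln(S/K) + (r+σ²/2)T) / (σ√T) = (ln(217.52/234.57) + (0.024+0.4642²/2)·0.1583) / 0.184691 = (-0.075463 + 0.020855) / 0.184691 = -0.295676
d₂ = d₁ − σ√T = -0.295676 − 0.184691 = -0.480367
e^{−rT} = 0.996208
N(−d₁) = 0.616261,  N(−d₂) = 0.684517
Put price V = K·e^{−rT}·N(−d₂) − S·N(−d₁) = 159.958225 − 134.049144 = 25.909081
φ(d₁) = (1/√(2π))·e^{−d₁²/2} = 0.381879
ν = S·φ(d₁)·√T = 33.049567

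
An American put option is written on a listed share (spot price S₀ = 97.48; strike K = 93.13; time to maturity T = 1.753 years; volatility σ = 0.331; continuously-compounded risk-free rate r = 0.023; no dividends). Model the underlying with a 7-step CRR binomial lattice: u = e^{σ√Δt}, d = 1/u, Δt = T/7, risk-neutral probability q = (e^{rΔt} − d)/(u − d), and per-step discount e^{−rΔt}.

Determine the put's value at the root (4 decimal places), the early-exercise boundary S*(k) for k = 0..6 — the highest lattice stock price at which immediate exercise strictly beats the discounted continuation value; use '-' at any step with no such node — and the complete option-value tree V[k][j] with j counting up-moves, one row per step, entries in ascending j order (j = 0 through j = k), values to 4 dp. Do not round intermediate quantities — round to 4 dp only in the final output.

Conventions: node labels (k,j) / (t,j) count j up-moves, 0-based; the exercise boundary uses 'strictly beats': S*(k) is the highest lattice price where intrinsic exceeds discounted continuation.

price = 13.3368
boundary = - - - - 50.2535 59.3067 69.9908
tree:
13.3368
18.8276 7.4551
25.7578 11.4282 3.1726
33.9584 17.0443 5.3854 0.7756
42.8765 24.5546 8.9850 1.4888 0.0000
50.5477 33.8233 14.6508 2.8578 0.0000 0.0000
57.0479 42.8765 23.1392 5.4858 0.0000 0.0000 0.0000
62.5559 50.5477 33.8233 10.5304 0.0000 0.0000 0.0000 0.0000

params: Δt=0.25043 u=1.18015 d=0.84735 q=0.47604 e^(-rΔt)=0.99426
t_7 payoffs: 62.5559 50.5477 33.8233 10.5304 0.0000 0.0000 0.0000 0.0000
t_6: node(6,0) S=36.0821 payoff=57.0479 vs cont=56.5130 → 57.0479 [stop]  node(6,1) S=50.2535 payoff=42.8765 vs cont=42.3416 → 42.8765 [stop]  node(6,2) S=69.9908 payoff=23.1392 vs cont=22.6043 → 23.1392 [stop]  node(6,3) S=97.4800 payoff=0.0000 vs cont=5.4858 → 5.4858 [wait]  node(6,4) S=135.7657 payoff=0.0000 vs cont=0.0000 → 0.0000 [wait]  node(6,5) S=189.0884 payoff=0.0000 vs cont=0.0000 → 0.0000 [wait]  node(6,6) S=263.3537 payoff=0.0000 vs cont=0.0000 → 0.0000 [wait]  ⇒ S*(6)=69.9908
t_5: node(5,0) S=42.5823 payoff=50.5477 vs cont=50.0128 → 50.5477 [stop]  node(5,1) S=59.3067 payoff=33.8233 vs cont=33.2885 → 33.8233 [stop]  node(5,2) S=82.5996 payoff=10.5304 vs cont=14.6508 → 14.6508 [wait]  node(5,3) S=115.0411 payoff=0.0000 vs cont=2.8578 → 2.8578 [wait]  node(5,4) S=160.2240 payoff=0.0000 vs cont=0.0000 → 0.0000 [wait]  node(5,5) S=223.1527 payoff=0.0000 vs cont=0.0000 → 0.0000 [wait]  ⇒ S*(5)=59.3067
t_4: node(4,0) S=50.2535 payoff=42.8765 vs cont=42.3416 → 42.8765 [stop]  node(4,1) S=69.9908 payoff=23.1392 vs cont=24.5546 → 24.5546 [wait]  node(4,2) S=97.4800 payoff=0.0000 vs cont=8.9850 → 8.9850 [wait]  node(4,3) S=135.7657 payoff=0.0000 vs cont=1.4888 → 1.4888 [wait]  node(4,4) S=189.0884 payoff=0.0000 vs cont=0.0000 → 0.0000 [wait]  ⇒ S*(4)=50.2535
t_3: node(3,0) S=59.3067 payoff=33.8233 vs cont=33.9584 → 33.9584 [wait]  node(3,1) S=82.5996 payoff=10.5304 vs cont=17.0443 → 17.0443 [wait]  node(3,2) S=115.0411 payoff=0.0000 vs cont=5.3854 → 5.3854 [wait]  node(3,3) S=160.2240 payoff=0.0000 vs cont=0.7756 → 0.7756 [wait]  ⇒ S*(3)=-
t_2: node(2,0) S=69.9908 payoff=23.1392 vs cont=25.7578 → 25.7578 [wait]  node(2,1) S=97.4800 payoff=0.0000 vs cont=11.4282 → 11.4282 [wait]  node(2,2) S=135.7657 payoff=0.0000 vs cont=3.1726 → 3.1726 [wait]  ⇒ S*(2)=-
t_1: node(1,0) S=82.5996 payoff=10.5304 vs cont=18.8276 → 18.8276 [wait]  node(1,1) S=115.0411 payoff=0.0000 vs cont=7.4551 → 7.4551 [wait]  ⇒ S*(1)=-
t_0: node(0,0) S=97.4800 payoff=0.0000 vs cont=13.3368 → 13.3368 [wait]  ⇒ S*(0)=-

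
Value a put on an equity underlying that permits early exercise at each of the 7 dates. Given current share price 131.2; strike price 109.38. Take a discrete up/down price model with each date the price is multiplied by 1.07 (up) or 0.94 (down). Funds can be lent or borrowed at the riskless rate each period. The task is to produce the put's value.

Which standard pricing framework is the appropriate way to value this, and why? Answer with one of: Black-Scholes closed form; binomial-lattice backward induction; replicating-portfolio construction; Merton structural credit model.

Key observation: with exercise allowed before expiry on a discrete up/down model (7 steps from spot 131.2), the strike-109.38 put's value must be rolled back through the tree testing early exercise at each node.

framework: binomial-lattice backward induction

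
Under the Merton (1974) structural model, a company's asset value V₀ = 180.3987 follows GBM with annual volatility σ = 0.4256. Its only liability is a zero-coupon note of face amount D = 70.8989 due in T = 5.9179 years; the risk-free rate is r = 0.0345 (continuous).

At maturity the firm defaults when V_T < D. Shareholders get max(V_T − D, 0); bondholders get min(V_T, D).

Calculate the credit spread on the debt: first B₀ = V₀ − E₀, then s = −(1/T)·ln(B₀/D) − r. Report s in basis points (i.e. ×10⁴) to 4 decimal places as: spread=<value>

spread=206.7976

With assets at 180.3987 and a single debt payment of 70.8989 at 5.9179 years:
d₁ = [ln(V₀/D) + (r + σ²/2)T] / (σ√T)
   = [ln(180.3987/70.8989) + (0.0345 + 0.5·0.4256²)·5.9179] / (0.4256·√5.9179)
   = [0.933914 + 0.740138] / 1.035346 = 1.616902
d₂ = d₁ − σ√T = 1.616902 − 1.035346 = 0.581556
N(d₁) = 0.947050,  N(d₂) = 0.719567,  e^(−rT) = 0.815326
E₀ = V₀·N(d₁) − D·e^(−rT)·N(d₂)
   = 180.3987·0.947050 − 70.8989·0.815326·0.719567 = 129.251556
B₀ = V₀ − E₀ = 180.3987 − 129.251556 = 51.147144
spread = −(1/T)·ln(B₀/D) − r = −(1/5.9179)·ln(51.147144/70.8989) − 0.0345 = 0.02067976
in basis points: 0.02067976 × 10⁴ = 206.7976 bp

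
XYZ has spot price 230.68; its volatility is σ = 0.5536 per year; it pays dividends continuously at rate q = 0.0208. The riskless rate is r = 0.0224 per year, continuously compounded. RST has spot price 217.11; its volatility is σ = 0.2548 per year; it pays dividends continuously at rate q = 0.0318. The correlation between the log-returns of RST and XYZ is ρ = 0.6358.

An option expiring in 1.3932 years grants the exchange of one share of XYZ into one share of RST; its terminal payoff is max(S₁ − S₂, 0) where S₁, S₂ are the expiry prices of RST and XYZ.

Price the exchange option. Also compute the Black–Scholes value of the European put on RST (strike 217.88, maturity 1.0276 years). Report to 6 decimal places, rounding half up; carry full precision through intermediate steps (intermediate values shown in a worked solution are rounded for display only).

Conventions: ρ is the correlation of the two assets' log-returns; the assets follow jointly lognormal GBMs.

exchange price = 36.326319
price(RST put K=217.88) = 23.160237

σ_eff = √(σ₁² + σ₂² − 2ρσ₁σ₂) = √(0.2548² + 0.5536² − 2·0.6358·0.2548·0.5536) = 0.438209
d₁ = (ln(S₁/S₂) + (q₂ − q₁ + σ_eff²/2)T) / (σ_eff√T) = (ln(217.11/230.68) + (0.0208 − 0.0318 + 0.096014)·1.3932) / 0.517236 = 0.111775
d₂ = d₁ − σ_eff√T = 0.111775 − 0.517236 = -0.405461
N(d₁) = 0.544499,  N(d₂) = 0.342569
V = S₁·e^{−q₁T}·N(d₁) − S₂·e^{−q₂T}·N(d₂) = 113.093076 − 76.766757 = 36.326319
[vanilla: RST put K=217.88]
σ√T = 0.2548·√1.0276 = 0.258292
d₁ = (ln(S/K) + (r−q+σ²/2)T) / (σ√T) = (ln(217.11/217.88) + (0.0224−0.0318+0.2548²/2)·1.0276) / 0.258292 = (-0.003540 + 0.023698) / 0.258292 = 0.078042
d₂ = d₁ − σ√T = 0.078042 − 0.258292 = -0.180250
e^{−rT} = 0.977245
e^{−qT} = 0.967850
N(−d₁) = 0.468897,  N(−d₂) = 0.571522
price = K·e^{−rT}·N(−d₂) − S·e^{−qT}·N(−d₁) = 121.689620 − 98.529383 = 23.160237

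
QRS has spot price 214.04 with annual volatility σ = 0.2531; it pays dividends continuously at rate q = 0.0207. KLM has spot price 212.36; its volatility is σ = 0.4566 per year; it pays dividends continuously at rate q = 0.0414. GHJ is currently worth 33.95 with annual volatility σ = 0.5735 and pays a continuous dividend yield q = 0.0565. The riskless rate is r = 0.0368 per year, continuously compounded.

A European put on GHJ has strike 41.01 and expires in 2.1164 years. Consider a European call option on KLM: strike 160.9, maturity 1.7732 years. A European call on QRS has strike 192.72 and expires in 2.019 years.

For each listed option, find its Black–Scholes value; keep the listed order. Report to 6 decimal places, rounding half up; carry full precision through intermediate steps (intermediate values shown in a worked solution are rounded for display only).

price(GHJ put K=41.01) = 15.305496
price(KLM call K=160.9) = 68.731461
price(QRS call K=192.72) = 42.545247

[GHJ put K=41.01]
σ√T = 0.5735·√2.1164 = 0.834319
d₁ = (ln(S/K) + (r−q+σ²/2)T) / (σ√T) = (ln(33.95/41.01) + (0.0368−0.0565+0.5735²/2)·2.1164) / 0.834319 = (-0.188927 + 0.306351) / 0.834319 = 0.140743
d₂ = d₁ − σ√T = 0.140743 − 0.834319 = -0.693577
e^{−rT} = 0.925072
e^{−qT} = 0.887296
N(−d₁) = 0.444037,  N(−d₂) = 0.756026
price = K·e^{−rT}·N(−d₂) − S·e^{−qT}·N(−d₁) = 28.681524 − 13.376028 = 15.305496
[KLM call K=160.9]
σ√T = 0.4566·√1.7732 = 0.608016
d₁ = (ln(S/K) + (r−q+σ²/2)T) / (σ√T) = (ln(212.36/160.9) + (0.0368−0.0414+0.4566²/2)·1.7732) / 0.608016 = (0.277500 + 0.176685) / 0.608016 = 0.746995
d₂ = d₁ − σ√T = 0.746995 − 0.608016 = 0.138979
e^{−rT} = 0.936830
e^{−qT} = 0.929219
N(d₁) = 0.772467,  N(d₂) = 0.555267
price = S·e^{−qT}·N(d₁) − K·e^{−rT}·N(d₂) = 152.430099 − 83.698638 = 68.731461
[QRS call K=192.72]
σ√T = 0.2531·√2.019 = 0.359634
d₁ = (ln(S/K) + (r−q+σ²/2)T) / (σ√T) = (ln(214.04/192.72) + (0.0368−0.0207+0.2531²/2)·2.019) / 0.359634 = (0.104925 + 0.097174) / 0.359634 = 0.561957
d₂ = d₁ − σ√T = 0.561957 − 0.359634 = 0.202323
e^{−rT} = 0.928394
e^{−qT} = 0.959068
N(d₁) = 0.712927,  N(d₂) = 0.580168
price = S·e^{−qT}·N(d₁) − K·e^{−rT}·N(d₂) = 146.348949 − 103.803702 = 42.545247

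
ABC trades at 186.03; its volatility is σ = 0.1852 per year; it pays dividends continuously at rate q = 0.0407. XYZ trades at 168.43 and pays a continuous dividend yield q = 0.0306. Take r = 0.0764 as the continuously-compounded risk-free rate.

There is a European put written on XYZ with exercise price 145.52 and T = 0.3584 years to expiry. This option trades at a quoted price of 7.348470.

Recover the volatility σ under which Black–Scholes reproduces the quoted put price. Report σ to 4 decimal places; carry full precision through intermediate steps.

sigma = 0.4646

At σ = 0.4646 the Black–Scholes value reproduces the quote:
σ√T = 0.4646·√0.3584 = 0.278140
d₁ = (ln(S/K) + (r−q+σ²/2)T) / (σ√T) = (ln(168.43/145.52) + (0.0764−0.0306+0.4646²/2)·0.3584) / 0.278140 = (0.146207 + 0.055096) / 0.278140 = 0.723745
d₂ = d₁ − σ√T = 0.723745 − 0.278140 = 0.445605
e^{−rT} = 0.972990
e^{−qT} = 0.989093
N(−d₁) = 0.234611,  N(−d₂) = 0.327941
V = K·e^{−rT}·N(−d₂) − S·e^{−qT}·N(−d₁) = 46.433028 − 39.084558 = 7.348470 (the observed quote) — the price is monotone increasing in volatility, hence this σ is the only solution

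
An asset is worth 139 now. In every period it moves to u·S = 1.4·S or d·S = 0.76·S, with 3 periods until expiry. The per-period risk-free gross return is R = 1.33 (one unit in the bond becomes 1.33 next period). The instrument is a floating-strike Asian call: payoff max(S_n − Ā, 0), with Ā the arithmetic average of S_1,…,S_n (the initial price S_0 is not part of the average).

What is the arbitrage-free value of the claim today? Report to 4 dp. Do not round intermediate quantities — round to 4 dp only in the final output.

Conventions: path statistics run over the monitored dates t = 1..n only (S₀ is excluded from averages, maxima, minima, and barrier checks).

Set p* = 0.8906 (from d < R < u); the path-dependent value is the discounted p*-expectation over all price paths.
Enumerate all 2^3 = 8 price paths (U = up ×1.4, D = down ×0.76); each path with k up-moves has probability p*^k·(1−p*)^(3−k).
DDD: Ā=82.3147, payoff=0.0000, prob=0.001308
UDD: Ā=151.6323, payoff=0.0000, prob=0.010654
DUD: Ā=121.9790, payoff=0.0000, prob=0.010654
UUD: Ā=224.6981, payoff=0.0000, prob=0.086758
DDU: Ā=99.4425, payoff=12.9585, prob=0.010654
UDU: Ā=183.1835, payoff=23.8709, prob=0.086758
DUU: Ā=153.5301, payoff=53.5243, prob=0.086758
UUU: Ā=282.8187, payoff=98.5973, prob=0.706455
Price = Σ prob·payoff / R^3 = 76.507294 / 2.352637 = 32.5198

price = 32.5198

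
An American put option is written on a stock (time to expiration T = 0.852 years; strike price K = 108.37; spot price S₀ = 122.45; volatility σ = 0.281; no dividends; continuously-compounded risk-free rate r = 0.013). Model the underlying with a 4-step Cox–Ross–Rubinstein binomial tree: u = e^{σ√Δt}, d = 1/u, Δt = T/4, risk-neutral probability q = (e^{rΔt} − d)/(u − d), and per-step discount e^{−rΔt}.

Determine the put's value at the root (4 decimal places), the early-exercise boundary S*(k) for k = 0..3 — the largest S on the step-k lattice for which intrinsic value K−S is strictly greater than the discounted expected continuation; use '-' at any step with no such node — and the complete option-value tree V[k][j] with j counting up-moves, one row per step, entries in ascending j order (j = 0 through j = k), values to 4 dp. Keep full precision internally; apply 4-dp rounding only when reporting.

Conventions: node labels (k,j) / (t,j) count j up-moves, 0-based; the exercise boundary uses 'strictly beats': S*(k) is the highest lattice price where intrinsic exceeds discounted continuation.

params: Δt=0.21300 u=1.13847 d=0.87837 q=0.47828 e^(-rΔt)=0.99723
t_4 payoffs: 35.4797 13.8956 0.0000 0.0000 0.0000
t_3: node(3,0) S=82.9835 payoff=25.3865 vs cont=25.0868 → 25.3865 [stop]  node(3,1) S=107.5565 payoff=0.8135 vs cont=7.2295 → 7.2295 [wait]  node(3,2) S=139.4059 payoff=0.0000 vs cont=0.0000 → 0.0000 [wait]  node(3,3) S=180.6865 payoff=0.0000 vs cont=0.0000 → 0.0000 [wait]  ⇒ S*(3)=82.9835
t_2: node(2,0) S=94.4744 payoff=13.8956 vs cont=16.6561 → 16.6561 [wait]  node(2,1) S=122.4500 payoff=0.0000 vs cont=3.7613 → 3.7613 [wait]  node(2,2) S=158.7097 payoff=0.0000 vs cont=0.0000 → 0.0000 [wait]  ⇒ S*(2)=-
t_1: node(1,0) S=107.5565 payoff=0.8135 vs cont=10.4597 → 10.4597 [wait]  node(1,1) S=139.4059 payoff=0.0000 vs cont=1.9569 → 1.9569 [wait]  ⇒ S*(1)=-
t_0: node(0,0) S=122.4500 payoff=0.0000 vs cont=6.3753 → 6.3753 [wait]  ⇒ S*(0)=-

price = 6.3753
boundary = - - - 82.9835
tree:
6.3753
10.4597 1.9569
16.6561 3.7613 0.0000
25.3865 7.2295 0.0000 0.0000
35.4797 13.8956 0.0000 0.0000 0.0000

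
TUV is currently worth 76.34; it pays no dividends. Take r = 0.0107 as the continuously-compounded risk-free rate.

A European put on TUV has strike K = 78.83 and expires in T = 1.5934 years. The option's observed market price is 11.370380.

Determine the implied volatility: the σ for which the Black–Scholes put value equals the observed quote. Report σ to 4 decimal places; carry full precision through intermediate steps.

At σ = 0.2798 the Black–Scholes value reproduces the quote:
σ√T = 0.2798·√1.5934 = 0.353191
d₁ = (ln(S/K) + (r+σ²/2)T) / (σ√T) = (ln(76.34/78.83) + (0.0107+0.2798²/2)·1.5934) / 0.353191 = (-0.032097 + 0.079421) / 0.353191 = 0.133992
d₂ = d₁ − σ√T = 0.133992 − 0.353191 = -0.219199
e^{−rT} = 0.983095
N(−d₁) = 0.446704,  N(−d₂) = 0.586753
V = K·e^{−rT}·N(−d₂) − S·N(−d₁) = 45.471793 − 34.101413 = 11.370380 (matching the quote); vega is positive throughout, so no other σ reproduces this price

sigma = 0.2798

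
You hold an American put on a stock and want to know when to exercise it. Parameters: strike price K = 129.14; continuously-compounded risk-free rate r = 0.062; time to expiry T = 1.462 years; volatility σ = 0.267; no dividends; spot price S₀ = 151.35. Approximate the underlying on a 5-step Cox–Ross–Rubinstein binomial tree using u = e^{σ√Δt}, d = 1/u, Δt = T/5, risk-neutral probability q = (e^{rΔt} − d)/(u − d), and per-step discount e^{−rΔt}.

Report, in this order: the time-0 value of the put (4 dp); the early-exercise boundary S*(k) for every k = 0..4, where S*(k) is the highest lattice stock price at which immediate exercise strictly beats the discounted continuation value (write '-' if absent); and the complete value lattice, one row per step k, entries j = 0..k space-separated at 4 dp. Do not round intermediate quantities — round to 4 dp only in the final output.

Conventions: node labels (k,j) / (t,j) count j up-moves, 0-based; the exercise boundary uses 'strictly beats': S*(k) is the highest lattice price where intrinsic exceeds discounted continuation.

price = 5.5537
boundary = - - - 98.1466 113.3907
tree:
5.5537
10.2007 1.5774
18.1793 3.3966 0.0000
30.9934 7.3140 0.0000 0.0000
44.1882 15.7493 0.0000 0.0000 0.0000
55.6090 30.9934 0.0000 0.0000 0.0000 0.0000

Δt=0.29240  u=1.15532  d=0.86556  q=0.52710  discount=0.98203
step 5 (expiry): payoffs max(K−S,0) = 55.6090 30.9934 0.0000 0.0000 0.0000 0.0000
step 4: (k=4,j=0): S=84.9518, K−S=44.1882, hold=41.8681 ⇒ V=44.1882 exercise | (k=4,j=1): S=113.3907, K−S=15.7493, hold=14.3934 ⇒ V=15.7493 exercise | (k=4,j=2): S=151.3500, K−S=0.0000, hold=0.0000 ⇒ V=0.0000 continue | (k=4,j=3): S=202.0167, K−S=0.0000, hold=0.0000 ⇒ V=0.0000 continue | (k=4,j=4): S=269.6448, K−S=0.0000, hold=0.0000 ⇒ V=0.0000 continue  boundary S*=113.3907
step 3: (k=3,j=0): S=98.1466, K−S=30.9934, hold=28.6734 ⇒ V=30.9934 exercise | (k=3,j=1): S=131.0026, K−S=0.0000, hold=7.3140 ⇒ V=7.3140 continue | (k=3,j=2): S=174.8577, K−S=0.0000, hold=0.0000 ⇒ V=0.0000 continue | (k=3,j=3): S=233.3940, K−S=0.0000, hold=0.0000 ⇒ V=0.0000 continue  boundary S*=98.1466
step 2: (k=2,j=0): S=113.3907, K−S=15.7493, hold=18.1793 ⇒ V=18.1793 continue | (k=2,j=1): S=151.3500, K−S=0.0000, hold=3.3966 ⇒ V=3.3966 continue | (k=2,j=2): S=202.0167, K−S=0.0000, hold=0.0000 ⇒ V=0.0000 continue  boundary S*=-
step 1: (k=1,j=0): S=131.0026, K−S=0.0000, hold=10.2007 ⇒ V=10.2007 continue | (k=1,j=1): S=174.8577, K−S=0.0000, hold=1.5774 ⇒ V=1.5774 continue  boundary S*=-
step 0: (k=0,j=0): S=151.3500, K−S=0.0000, hold=5.5537 ⇒ V=5.5537 continue  boundary S*=-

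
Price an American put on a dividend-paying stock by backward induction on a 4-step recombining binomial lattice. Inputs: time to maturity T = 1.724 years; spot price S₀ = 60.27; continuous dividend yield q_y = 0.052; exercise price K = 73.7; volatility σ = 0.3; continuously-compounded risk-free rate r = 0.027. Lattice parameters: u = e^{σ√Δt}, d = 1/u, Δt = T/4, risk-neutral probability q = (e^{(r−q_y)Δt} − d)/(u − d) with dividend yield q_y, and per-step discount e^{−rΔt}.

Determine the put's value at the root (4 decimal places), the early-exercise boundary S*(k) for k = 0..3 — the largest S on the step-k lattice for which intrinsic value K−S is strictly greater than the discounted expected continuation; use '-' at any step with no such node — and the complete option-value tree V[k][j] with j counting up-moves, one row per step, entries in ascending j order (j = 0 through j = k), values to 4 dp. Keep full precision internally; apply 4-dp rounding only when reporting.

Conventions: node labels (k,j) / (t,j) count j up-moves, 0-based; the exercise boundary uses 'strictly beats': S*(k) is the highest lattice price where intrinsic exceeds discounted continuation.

Δt=0.43100, u=1.21769, d=0.82123, q=0.42389, disc=e^(-rΔt)=0.98843
k=4 terminal: V=max(K-S,0) → 46.2867 33.0528 13.4300 0.0000 0.0000
k=3: j=0 S=33.3807 intr=40.3193 cont=40.2064 V=40.3193[EX]; j=1 S=49.4955 intr=24.2045 cont=24.4487 V=24.4487[hold]; j=2 S=73.3899 intr=0.3101 cont=7.6477 V=7.6477[hold]; j=3 S=108.8194 intr=0.0000 cont=0.0000 V=0.0000[hold]  S*(3)=33.3807
k=2: j=0 S=40.6472 intr=33.0528 cont=33.2033 V=33.2033[hold]; j=1 S=60.2700 intr=13.4300 cont=17.1265 V=17.1265[hold]; j=2 S=89.3658 intr=0.0000 cont=4.3549 V=4.3549[hold]  S*(2)=-
k=1: j=0 S=49.4955 intr=24.2045 cont=26.0832 V=26.0832[hold]; j=1 S=73.3899 intr=0.3101 cont=11.5773 V=11.5773[hold]  S*(1)=-
k=0: j=0 S=60.2700 intr=13.4300 cont=19.7037 V=19.7037[hold]  S*(0)=-

price = 19.7037
boundary = - - - 33.3807
tree:
19.7037
26.0832 11.5773
33.2033 17.1265 4.3549
40.3193 24.4487 7.6477 0.0000
46.2867 33.0528 13.4300 0.0000 0.0000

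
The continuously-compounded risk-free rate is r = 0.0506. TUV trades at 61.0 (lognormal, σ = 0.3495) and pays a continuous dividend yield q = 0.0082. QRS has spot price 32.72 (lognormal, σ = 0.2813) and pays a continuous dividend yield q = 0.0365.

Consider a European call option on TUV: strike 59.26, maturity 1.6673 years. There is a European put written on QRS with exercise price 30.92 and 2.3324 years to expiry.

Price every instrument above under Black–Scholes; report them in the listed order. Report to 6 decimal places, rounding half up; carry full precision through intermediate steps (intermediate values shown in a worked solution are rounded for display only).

price(TUV call K=59.26) = 13.329605
price(QRS put K=30.92) = 3.710251

[TUV call K=59.26]
σ√T = 0.3495·√1.6673 = 0.451288
d₁ = (ln(S/K) + (r−q+σ²/2)T) / (σ√T) = (ln(61.0/59.26) + (0.0506−0.0082+0.3495²/2)·1.6673) / 0.451288 = (0.028939 + 0.172524) / 0.451288 = 0.446418
d₂ = d₁ − σ√T = 0.446418 − 0.451288 = -0.004870
e^{−rT} = 0.919095
e^{−qT} = 0.986421
N(d₁) = 0.672352,  N(d₂) = 0.498057
price = S·e^{−qT}·N(d₁) − K·e^{−rT}·N(d₂) = 40.456586 − 27.126981 = 13.329605
[QRS put K=30.92]
σ√T = 0.2813·√2.3324 = 0.429607
d₁ = (ln(S/K) + (r−q+σ²/2)T) / (σ√T) = (ln(32.72/30.92) + (0.0506−0.0365+0.2813²/2)·2.3324) / 0.429607 = (0.056583 + 0.125168) / 0.429607 = 0.423064
d₂ = d₁ − σ√T = 0.423064 − 0.429607 = -0.006543
e^{−rT} = 0.888679
e^{−qT} = 0.918390
N(−d₁) = 0.336124,  N(−d₂) = 0.502610
price = K·e^{−rT}·N(−d₂) − S·e^{−qT}·N(−d₁) = 13.810698 − 10.100447 = 3.710251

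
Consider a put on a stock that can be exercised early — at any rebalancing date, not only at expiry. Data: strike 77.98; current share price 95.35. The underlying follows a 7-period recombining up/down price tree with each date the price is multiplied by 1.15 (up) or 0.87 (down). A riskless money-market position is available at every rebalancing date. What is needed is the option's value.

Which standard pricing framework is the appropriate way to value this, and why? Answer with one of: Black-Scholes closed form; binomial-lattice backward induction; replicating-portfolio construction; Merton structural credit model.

framework: binomial-lattice backward induction

Key observation: the exercise right at every one of the 7 steps is what matters: each node needs max(77.98 − S, continuation), which only the stepwise tree valuation starting from spot 95.35 delivers.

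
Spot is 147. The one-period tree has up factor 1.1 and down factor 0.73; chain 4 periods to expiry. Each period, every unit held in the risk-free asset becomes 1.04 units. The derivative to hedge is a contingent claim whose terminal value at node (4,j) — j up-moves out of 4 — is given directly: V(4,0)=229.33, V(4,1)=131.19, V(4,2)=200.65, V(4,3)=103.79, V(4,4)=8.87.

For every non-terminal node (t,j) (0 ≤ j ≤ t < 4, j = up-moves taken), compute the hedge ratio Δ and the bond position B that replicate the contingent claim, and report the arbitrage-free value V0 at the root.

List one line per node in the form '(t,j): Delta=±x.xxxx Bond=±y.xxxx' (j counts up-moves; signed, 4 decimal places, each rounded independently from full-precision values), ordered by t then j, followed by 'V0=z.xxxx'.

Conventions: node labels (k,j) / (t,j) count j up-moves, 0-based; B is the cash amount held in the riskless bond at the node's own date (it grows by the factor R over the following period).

Under the risk-neutral measure, an up-move has probability p* = (R−d)/(u−d) = 0.8378 and values discount at R = 1.04.
Terminal payoffs: V(4,0)=229.3300, V(4,1)=131.1900, V(4,2)=200.6500, V(4,3)=103.7900, V(4,4)=8.8700
Node (3,0) S=57.1855: V=(p*·131.1900+(1−p*)·229.3300)/1.04=141.4467; Δ=(131.1900−229.3300)/(62.9040−41.7454)=-4.6383; B=V−Δ·S=406.6900
Node (3,1) S=86.1699: V=(p*·200.6500+(1−p*)·131.1900)/1.04=182.1021; Δ=(200.6500−131.1900)/(94.7869−62.9040)=2.1786; B=V−Δ·S=-5.6276
Node (3,2) S=129.8451: V=(p*·103.7900+(1−p*)·200.6500)/1.04=114.9010; Δ=(103.7900−200.6500)/(142.8296−94.7869)=-2.0161; B=V−Δ·S=376.6848
Node (3,3) S=195.6570: V=(p*·8.8700+(1−p*)·103.7900)/1.04=23.3293; Δ=(8.8700−103.7900)/(215.2227−142.8296)=-1.3112; B=V−Δ·S=279.8698
Node (2,0) S=78.3363: V=(p*·182.1021+(1−p*)·141.4467)/1.04=168.7590; Δ=(182.1021−141.4467)/(86.1699−57.1855)=1.4027; B=V−Δ·S=58.8795
Node (2,1) S=118.0410: V=(p*·114.9010+(1−p*)·182.1021)/1.04=120.9601; Δ=(114.9010−182.1021)/(129.8451−86.1699)=-1.5387; B=V−Δ·S=302.5848
Node (2,2) S=177.8700: V=(p*·23.3293+(1−p*)·114.9010)/1.04=36.7103; Δ=(23.3293−114.9010)/(195.6570−129.8451)=-1.3914; B=V−Δ·S=284.2015
Node (1,0) S=107.3100: V=(p*·120.9601+(1−p*)·168.7590)/1.04=123.7608; Δ=(120.9601−168.7590)/(118.0410−78.3363)=-1.2039; B=V−Δ·S=252.9471
Node (1,1) S=161.7000: V=(p*·36.7103+(1−p*)·120.9601)/1.04=48.4350; Δ=(36.7103−120.9601)/(177.8700−118.0410)=-1.4082; B=V−Δ·S=276.1371
Node (0,0) S=147.0000: V=(p*·48.4350+(1−p*)·123.7608)/1.04=58.3173; Δ=(48.4350−123.7608)/(161.7000−107.3100)=-1.3849; B=V−Δ·S=261.9005
Check: Δ(0,0)·S0 + B(0,0) = 58.3173 = V0.

(0,0): Delta=-1.3849 Bond=261.9005
(1,0): Delta=-1.2039 Bond=252.9471
(1,1): Delta=-1.4082 Bond=276.1371
(2,0): Delta=1.4027 Bond=58.8795
(2,1): Delta=-1.5387 Bond=302.5848
(2,2): Delta=-1.3914 Bond=284.2015
(3,0): Delta=-4.6383 Bond=406.6900
(3,1): Delta=2.1786 Bond=-5.6276
(3,2): Delta=-2.0161 Bond=376.6848
(3,3): Delta=-1.3112 Bond=279.8698
V0=58.3173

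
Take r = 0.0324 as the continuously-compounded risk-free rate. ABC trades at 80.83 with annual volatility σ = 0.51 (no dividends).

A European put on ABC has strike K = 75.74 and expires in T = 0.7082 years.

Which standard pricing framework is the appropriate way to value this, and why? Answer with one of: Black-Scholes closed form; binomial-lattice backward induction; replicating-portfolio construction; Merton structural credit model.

Key observation: a European-exercise option on ABC struck at 75.74 — a GBM underlying with constant parameters — admits an analytic price: the data contain no early exercise, no discrete tree, no debt structure.

framework: Black-Scholes closed form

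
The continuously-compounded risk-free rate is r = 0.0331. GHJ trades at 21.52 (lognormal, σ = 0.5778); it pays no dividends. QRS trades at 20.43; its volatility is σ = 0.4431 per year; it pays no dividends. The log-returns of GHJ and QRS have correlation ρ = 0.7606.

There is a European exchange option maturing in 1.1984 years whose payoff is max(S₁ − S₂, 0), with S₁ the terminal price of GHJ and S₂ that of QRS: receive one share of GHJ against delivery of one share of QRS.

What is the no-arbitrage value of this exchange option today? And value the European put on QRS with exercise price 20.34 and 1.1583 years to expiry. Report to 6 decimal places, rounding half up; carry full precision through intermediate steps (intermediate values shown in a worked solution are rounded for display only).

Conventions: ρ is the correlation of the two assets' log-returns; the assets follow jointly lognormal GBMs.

exchange price = 3.984308
price(QRS put K=20.34) = 3.357012

σ_eff = √(σ₁² + σ₂² − 2ρσ₁σ₂) = √(0.5778² + 0.4431² − 2·0.7606·0.5778·0.4431) = 0.375137
d₁ = (ln(S₁/S₂) + (q₂ − q₁ + σ_eff²/2)T) / (σ_eff√T) = (ln(21.52/20.43) + (0.0 − 0.0 + 0.070364)·1.1984) / 0.410668 = 0.331904
d₂ = d₁ − σ_eff√T = 0.331904 − 0.410668 = -0.078764
N(d₁) = 0.630019,  N(d₂) = 0.468610
V = S₁·e^{−q₁T}·N(d₁) − S₂·e^{−q₂T}·N(d₂) = 13.558014 − 9.573706 = 3.984308
[vanilla: QRS put K=20.34]
σ√T = 0.4431·√1.1583 = 0.476883
d₁ = (ln(S/K) + (r+σ²/2)T) / (σ√T) = (ln(20.43/20.34) + (0.0331+0.4431²/2)·1.1583) / 0.476883 = (0.004415 + 0.152049) / 0.476883 = 0.328096
d₂ = d₁ − σ√T = 0.328096 − 0.476883 = -0.148787
e^{−rT} = 0.962386
N(−d₁) = 0.371419,  N(−d₂) = 0.559139
price = K·e^{−rT}·N(−d₂) − S·N(−d₁) = 10.945111 − 7.588099 = 3.357012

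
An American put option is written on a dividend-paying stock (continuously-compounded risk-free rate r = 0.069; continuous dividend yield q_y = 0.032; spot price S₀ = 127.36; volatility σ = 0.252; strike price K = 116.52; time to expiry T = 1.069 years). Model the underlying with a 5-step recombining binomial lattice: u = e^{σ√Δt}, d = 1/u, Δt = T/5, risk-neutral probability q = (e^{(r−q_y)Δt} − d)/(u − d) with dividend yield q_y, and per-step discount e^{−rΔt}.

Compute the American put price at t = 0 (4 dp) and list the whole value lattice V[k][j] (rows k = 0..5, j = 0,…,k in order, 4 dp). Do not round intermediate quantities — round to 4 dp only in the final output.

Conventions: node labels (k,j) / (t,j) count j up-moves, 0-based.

Δt=0.21380, u=1.12358, d=0.89001, q=0.50491, disc=e^(-rΔt)=0.98536
k=5 terminal: V=max(K-S,0) → 45.3969 26.7317 3.1682 0.0000 0.0000 0.0000
k=4: j=0 S=79.9126 intr=36.6074 cont=35.4460 V=36.6074[EX]; j=1 S=100.8844 intr=15.6356 cont=14.6171 V=15.6356[EX]; j=2 S=127.3600 intr=0.0000 cont=1.5456 V=1.5456[hold]; j=3 S=160.7837 intr=0.0000 cont=0.0000 V=0.0000[hold]; j=4 S=202.9789 intr=0.0000 cont=0.0000 V=0.0000[hold]
k=3: j=0 S=89.7883 intr=26.7317 cont=25.6376 V=26.7317[EX]; j=1 S=113.3518 intr=3.1682 cont=8.3967 V=8.3967[hold]; j=2 S=143.0993 intr=0.0000 cont=0.7540 V=0.7540[hold]; j=3 S=180.6535 intr=0.0000 cont=0.0000 V=0.0000[hold]
k=2: j=0 S=100.8844 intr=15.6356 cont=17.2184 V=17.2184[hold]; j=1 S=127.3600 intr=0.0000 cont=4.4714 V=4.4714[hold]; j=2 S=160.7837 intr=0.0000 cont=0.3678 V=0.3678[hold]
k=1: j=0 S=113.3518 intr=3.1682 cont=10.6245 V=10.6245[hold]; j=1 S=143.0993 intr=0.0000 cont=2.3643 V=2.3643[hold]
k=0: j=0 S=127.3600 intr=0.0000 cont=6.3594 V=6.3594[hold]

price = 6.3594
tree:
6.3594
10.6245 2.3643
17.2184 4.4714 0.3678
26.7317 8.3967 0.7540 0.0000
36.6074 15.6356 1.5456 0.0000 0.0000
45.3969 26.7317 3.1682 0.0000 0.0000 0.0000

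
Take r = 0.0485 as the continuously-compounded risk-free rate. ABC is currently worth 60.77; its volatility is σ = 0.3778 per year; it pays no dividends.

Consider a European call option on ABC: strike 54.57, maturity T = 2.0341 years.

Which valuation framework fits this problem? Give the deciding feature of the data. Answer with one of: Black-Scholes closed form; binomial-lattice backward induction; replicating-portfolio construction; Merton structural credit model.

Key observation: with ABC following a GBM at constant σ and r, the European call struck at 54.57 prices in closed form — nothing here needs a stepwise model or a balance sheet.

framework: Black-Scholes closed form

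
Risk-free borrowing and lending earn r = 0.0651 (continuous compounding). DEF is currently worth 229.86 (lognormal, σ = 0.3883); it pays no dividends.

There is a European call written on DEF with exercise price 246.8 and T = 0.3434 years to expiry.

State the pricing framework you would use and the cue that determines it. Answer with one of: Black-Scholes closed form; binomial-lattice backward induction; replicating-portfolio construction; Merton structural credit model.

framework: Black-Scholes closed form

Key observation: a European-exercise option on DEF struck at 246.8 — a GBM underlying with constant parameters — admits an analytic price: the data contain no early exercise, no discrete tree, no debt structure.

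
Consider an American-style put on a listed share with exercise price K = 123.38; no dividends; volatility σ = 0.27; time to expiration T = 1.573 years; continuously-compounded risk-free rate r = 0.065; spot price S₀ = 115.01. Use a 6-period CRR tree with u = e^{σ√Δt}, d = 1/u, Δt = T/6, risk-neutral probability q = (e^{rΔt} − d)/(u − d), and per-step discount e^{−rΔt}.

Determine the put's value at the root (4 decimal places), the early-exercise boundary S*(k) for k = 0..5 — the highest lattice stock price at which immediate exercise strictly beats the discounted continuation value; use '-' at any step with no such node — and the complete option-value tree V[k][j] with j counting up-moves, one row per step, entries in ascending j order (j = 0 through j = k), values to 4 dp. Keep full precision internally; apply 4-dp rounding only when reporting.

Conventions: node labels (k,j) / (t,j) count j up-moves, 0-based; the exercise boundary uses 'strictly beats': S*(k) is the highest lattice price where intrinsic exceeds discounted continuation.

price = 15.7440
boundary = - - 87.2282 75.9656 87.2282 100.1604
tree:
15.7440
24.2909 8.5999
36.1518 14.4563 3.6334
47.4144 23.4337 6.8845 0.8392
57.2227 36.1518 12.8032 1.8064 0.0000
65.7646 47.4144 23.2196 3.8884 0.0000 0.0000
73.2037 57.2227 36.1518 8.3700 0.0000 0.0000 0.0000

params: Δt=0.26217 u=1.14826 d=0.87088 q=0.52746 e^(-rΔt)=0.98310
t_6 payoffs: 73.2037 57.2227 36.1518 8.3700 0.0000 0.0000 0.0000
t_5: node(5,0) S=57.6154 payoff=65.7646 vs cont=63.6800 → 65.7646 [stop]  node(5,1) S=75.9656 payoff=47.4144 vs cont=45.3297 → 47.4144 [stop]  node(5,2) S=100.1604 payoff=23.2196 vs cont=21.1349 → 23.2196 [stop]  node(5,3) S=132.0611 payoff=0.0000 vs cont=3.8884 → 3.8884 [wait]  node(5,4) S=174.1221 payoff=0.0000 vs cont=0.0000 → 0.0000 [wait]  node(5,5) S=229.5794 payoff=0.0000 vs cont=0.0000 → 0.0000 [wait]  ⇒ S*(5)=100.1604
t_4: node(4,0) S=66.1573 payoff=57.2227 vs cont=55.1380 → 57.2227 [stop]  node(4,1) S=87.2282 payoff=36.1518 vs cont=34.0672 → 36.1518 [stop]  node(4,2) S=115.0100 payoff=8.3700 vs cont=12.8032 → 12.8032 [wait]  node(4,3) S=151.6403 payoff=0.0000 vs cont=1.8064 → 1.8064 [wait]  node(4,4) S=199.9371 payoff=0.0000 vs cont=0.0000 → 0.0000 [wait]  ⇒ S*(4)=87.2282
t_3: node(3,0) S=75.9656 payoff=47.4144 vs cont=45.3297 → 47.4144 [stop]  node(3,1) S=100.1604 payoff=23.2196 vs cont=23.4337 → 23.4337 [wait]  node(3,2) S=132.0611 payoff=0.0000 vs cont=6.8845 → 6.8845 [wait]  node(3,3) S=174.1221 payoff=0.0000 vs cont=0.8392 → 0.8392 [wait]  ⇒ S*(3)=75.9656
t_2: node(2,0) S=87.2282 payoff=36.1518 vs cont=34.1782 → 36.1518 [stop]  node(2,1) S=115.0100 payoff=8.3700 vs cont=14.4563 → 14.4563 [wait]  node(2,2) S=151.6403 payoff=0.0000 vs cont=3.6334 → 3.6334 [wait]  ⇒ S*(2)=87.2282
t_1: node(1,0) S=100.1604 payoff=23.2196 vs cont=24.2909 → 24.2909 [wait]  node(1,1) S=132.0611 payoff=0.0000 vs cont=8.5999 → 8.5999 [wait]  ⇒ S*(1)=-
t_0: node(0,0) S=115.0100 payoff=8.3700 vs cont=15.7440 → 15.7440 [wait]  ⇒ S*(0)=-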